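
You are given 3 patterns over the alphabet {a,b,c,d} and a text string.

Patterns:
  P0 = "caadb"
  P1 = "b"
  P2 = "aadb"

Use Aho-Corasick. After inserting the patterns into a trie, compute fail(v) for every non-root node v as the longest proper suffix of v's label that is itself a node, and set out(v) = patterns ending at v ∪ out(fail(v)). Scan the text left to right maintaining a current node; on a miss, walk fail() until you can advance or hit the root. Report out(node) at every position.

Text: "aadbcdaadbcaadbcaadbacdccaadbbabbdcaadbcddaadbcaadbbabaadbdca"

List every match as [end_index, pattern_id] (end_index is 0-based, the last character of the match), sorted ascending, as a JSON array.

Build:
Trie nodes:
  0='ε' goto a→7 b→6 c→1
  1='c' goto a→2
  2='ca' goto a→3
  3='caa' goto d→4
  4='caad' goto b→5
  5='caadb' goto ·  [P0 ends]
  6='b' goto ·  [P1 ends]
  7='a' goto a→8
  8='aa' goto d→9
  9='aad' goto b→10
  10='aadb' goto ·  [P2 ends]

Failure links (BFS by depth):
  n1('c'): parent n0 fail=0; on 'c' 0 → fail=0;  out ∅∪∅=∅
  n6('b'): parent n0 fail=0; on 'b' 0 → fail=0;  out {1}∪∅={1}
  n7('a'): parent n0 fail=0; on 'a' 0 → fail=0;  out ∅∪∅=∅
  n2('ca'): parent n1 fail=0; on 'a' 0 → fail=7;  out ∅∪∅=∅
  n8('aa'): parent n7 fail=0; on 'a' 0 → fail=7;  out ∅∪∅=∅
  n3('caa'): parent n2 fail=7; on 'a' 7 → fail=8;  out ∅∪∅=∅
  n9('aad'): parent n8 fail=7; on 'd' 7→0 → fail=0;  out ∅∪∅=∅
  n4('caad'): parent n3 fail=8; on 'd' 8 → fail=9;  out ∅∪∅=∅
  n10('aadb'): parent n9 fail=0; on 'b' 0 → fail=6;  out {2}∪{1}={1,2}
  n5('caadb'): parent n4 fail=9; on 'b' 9 → fail=10;  out {0}∪{1,2}={0,1,2}

Run:
i=0 'a': node 0→7
i=1 'a': node 7→8
i=2 'd': node 8→9
i=3 'b': node 9→10  emit P1@[3:3],P2@[0:3]
i=4 'c': node 10→1 (fail-walked)
i=5 'd': node 1→0 (fail-walked)
i=6 'a': node 0→7
i=7 'a': node 7→8
i=8 'd': node 8→9
i=9 'b': node 9→10  emit P1@[9:9],P2@[6:9]
i=10 'c': node 10→1 (fail-walked)
i=11 'a': node 1→2
i=12 'a': node 2→3
i=13 'd': node 3→4
i=14 'b': node 4→5  emit P0@[10:14],P1@[14:14],P2@[11:14]
i=15 'c': node 5→1 (fail-walked)
i=16 'a': node 1→2
i=17 'a': node 2→3
i=18 'd': node 3→4
i=19 'b': node 4→5  emit P0@[15:19],P1@[19:19],P2@[16:19]
i=20 'a': node 5→7 (fail-walked)
i=21 'c': node 7→1 (fail-walked)
i=22 'd': node 1→0 (fail-walked)
i=23 'c': node 0→1
i=24 'c': node 1→1 (fail-walked)
i=25 'a': node 1→2
i=26 'a': node 2→3
i=27 'd': node 3→4
i=28 'b': node 4→5  emit P0@[24:28],P1@[28:28],P2@[25:28]
i=29 'b': node 5→6 (fail-walked)  emit P1@[29:29]
i=30 'a': node 6→7 (fail-walked)
i=31 'b': node 7→6 (fail-walked)  emit P1@[31:31]
i=32 'b': node 6→6 (fail-walked)  emit P1@[32:32]
i=33 'd': node 6→0 (fail-walked)
i=34 'c': node 0→1
i=35 'a': node 1→2
i=36 'a': node 2→3
i=37 'd': node 3→4
i=38 'b': node 4→5  emit P0@[34:38],P1@[38:38],P2@[35:38]
i=39 'c': node 5→1 (fail-walked)
i=40 'd': node 1→0 (fail-walked)
i=41 'd': node 0→0
i=42 'a': node 0→7
i=43 'a': node 7→8
i=44 'd': node 8→9
i=45 'b': node 9→10  emit P1@[45:45],P2@[42:45]
i=46 'c': node 10→1 (fail-walked)
i=47 'a': node 1→2
i=48 'a': node 2→3
i=49 'd': node 3→4
i=50 'b': node 4→5  emit P0@[46:50],P1@[50:50],P2@[47:50]
i=51 'b': node 5→6 (fail-walked)  emit P1@[51:51]
i=52 'a': node 6→7 (fail-walked)
i=53 'b': node 7→6 (fail-walked)  emit P1@[53:53]
i=54 'a': node 6→7 (fail-walked)
i=55 'a': node 7→8
i=56 'd': node 8→9
i=57 'b': node 9→10  emit P1@[57:57],P2@[54:57]
i=58 'd': node 10→0 (fail-walked)
i=59 'c': node 0→1
i=60 'a': node 1→2

Matches: [[3,1],[3,2],[9,1],[9,2],[14,0],[14,1],[14,2],[19,0],[19,1],[19,2],[28,0],[28,1],[28,2],[29,1],[31,1],[32,1],[38,0],[38,1],[38,2],[45,1],[45,2],[50,0],[50,1],[50,2],[51,1],[53,1],[57,1],[57,2]]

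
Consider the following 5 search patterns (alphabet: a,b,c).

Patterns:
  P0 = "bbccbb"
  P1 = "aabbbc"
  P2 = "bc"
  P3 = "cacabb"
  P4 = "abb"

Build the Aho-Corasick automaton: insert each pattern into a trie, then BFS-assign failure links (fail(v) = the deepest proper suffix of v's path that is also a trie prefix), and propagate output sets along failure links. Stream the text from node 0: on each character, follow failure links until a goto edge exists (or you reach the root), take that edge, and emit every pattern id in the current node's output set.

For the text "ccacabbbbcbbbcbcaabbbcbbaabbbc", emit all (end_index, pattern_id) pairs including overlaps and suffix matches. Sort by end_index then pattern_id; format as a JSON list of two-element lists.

Construct AC machine:
Trie (insert patterns):
  0='ε' goto a→7 b→1 c→14
  1='b' goto b→2 c→13
  2='bb' goto c→3
  3='bbc' goto c→4
  4='bbcc' goto b→5
  5='bbccb' goto b→6
  6='bbccbb' goto ·  ←P0
  7='a' goto a→8 b→20
  8='aa' goto b→9
  9='aab' goto b→10
  10='aabb' goto b→11
  11='aabbb' goto c→12
  12='aabbbc' goto ·  ←P1
  13='bc' goto ·  ←P2
  14='c' goto a→15
  15='ca' goto c→16
  16='cac' goto a→17
  17='caca' goto b→18
  18='cacab' goto b→19
  19='cacabb' goto ·  ←P3
  20='ab' goto b→21
  21='abb' goto ·  ←P4

BFS fail/out derivation:
  n1('b'): parent n0 fail=0; on 'b' 0 → fail=0;  out ∅∪∅=∅
  n7('a'): parent n0 fail=0; on 'a' 0 → fail=0;  out ∅∪∅=∅
  n14('c'): parent n0 fail=0; on 'c' 0 → fail=0;  out ∅∪∅=∅
  n2('bb'): parent n1 fail=0; on 'b' 0 → fail=1;  out ∅∪∅=∅
  n8('aa'): parent n7 fail=0; on 'a' 0 → fail=7;  out ∅∪∅=∅
  n13('bc'): parent n1 fail=0; on 'c' 0 → fail=14;  out {2}∪∅={2}
  n15('ca'): parent n14 fail=0; on 'a' 0 → fail=7;  out ∅∪∅=∅
  n20('ab'): parent n7 fail=0; on 'b' 0 → fail=1;  out ∅∪∅=∅
  n3('bbc'): parent n2 fail=1; on 'c' 1 → fail=13;  out ∅∪{2}={2}
  n9('aab'): parent n8 fail=7; on 'b' 7 → fail=20;  out ∅∪∅=∅
  n16('cac'): parent n15 fail=7; on 'c' 7→0 → fail=14;  out ∅∪∅=∅
  n21('abb'): parent n20 fail=1; on 'b' 1 → fail=2;  out {4}∪∅={4}
  n4('bbcc'): parent n3 fail=13; on 'c' 13→14→0 → fail=14;  out ∅∪∅=∅
  n10('aabb'): parent n9 fail=20; on 'b' 20 → fail=21;  out ∅∪{4}={4}
  n17('caca'): parent n16 fail=14; on 'a' 14 → fail=15;  out ∅∪∅=∅
  n5('bbccb'): parent n4 fail=14; on 'b' 14→0 → fail=1;  out ∅∪∅=∅
  n11('aabbb'): parent n10 fail=21; on 'b' 21→2→1 → fail=2;  out ∅∪∅=∅
  n18('cacab'): parent n17 fail=15; on 'b' 15→7 → fail=20;  out ∅∪∅=∅
  n6('bbccbb'): parent n5 fail=1; on 'b' 1 → fail=2;  out {0}∪∅={0}
  n12('aabbbc'): parent n11 fail=2; on 'c' 2 → fail=3;  out {1}∪{2}={1,2}
  n19('cacabb'): parent n18 fail=20; on 'b' 20 → fail=21;  out {3}∪{4}={3,4}

Scan:
pos 0 'c': at 14
pos 1 'c': at 14 ·f
pos 2 'a': at 15
pos 3 'c': at 16
pos 4 'a': at 17
pos 5 'b': at 18
pos 6 'b': at 19  emit P3@[1:6],P4@[4:6]
pos 7 'b': at 2 ·f
pos 8 'b': at 2 ·f
pos 9 'c': at 3  emit P2@[8:9]
pos 10 'b': at 1 ·f
pos 11 'b': at 2
pos 12 'b': at 2 ·f
pos 13 'c': at 3  emit P2@[12:13]
pos 14 'b': at 1 ·f
pos 15 'c': at 13  emit P2@[14:15]
pos 16 'a': at 15 ·f
pos 17 'a': at 8 ·f
pos 18 'b': at 9
pos 19 'b': at 10  emit P4@[17:19]
pos 20 'b': at 11
pos 21 'c': at 12  emit P1@[16:21],P2@[20:21]
pos 22 'b': at 1 ·f
pos 23 'b': at 2
pos 24 'a': at 7 ·f
pos 25 'a': at 8
pos 26 'b': at 9
pos 27 'b': at 10  emit P4@[25:27]
pos 28 'b': at 11
pos 29 'c': at 12  emit P1@[24:29],P2@[28:29]

Result: [[6,3],[6,4],[9,2],[13,2],[15,2],[19,4],[21,1],[21,2],[27,4],[29,1],[29,2]]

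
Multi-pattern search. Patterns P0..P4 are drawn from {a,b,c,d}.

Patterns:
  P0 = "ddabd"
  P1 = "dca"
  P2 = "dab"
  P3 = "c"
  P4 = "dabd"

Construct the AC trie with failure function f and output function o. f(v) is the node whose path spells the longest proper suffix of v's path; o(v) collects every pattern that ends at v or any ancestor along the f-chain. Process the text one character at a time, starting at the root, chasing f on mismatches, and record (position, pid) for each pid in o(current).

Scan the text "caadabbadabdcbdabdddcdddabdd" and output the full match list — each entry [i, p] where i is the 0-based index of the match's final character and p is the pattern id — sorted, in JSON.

Build:
Trie (insert patterns):
  0='ε' goto c→10 d→1
  1='d' goto a→8 c→6 d→2
  2='dd' goto a→3
  3='dda' goto b→4
  4='ddab' goto d→5
  5='ddabd' goto ·  ←P0
  6='dc' goto a→7
  7='dca' goto ·  ←P1
  8='da' goto b→9
  9='dab' goto d→11  ←P2
  10='c' goto ·  ←P3
  11='dabd' goto ·  ←P4

BFS fail/out derivation:
  n1('d'): parent n0 fail=0; on 'd' 0 → fail=0;  out ∅∪∅=∅
  n10('c'): parent n0 fail=0; on 'c' 0 → fail=0;  out {3}∪∅={3}
  n2('dd'): parent n1 fail=0; on 'd' 0 → fail=1;  out ∅∪∅=∅
  n6('dc'): parent n1 fail=0; on 'c' 0 → fail=10;  out ∅∪{3}={3}
  n8('da'): parent n1 fail=0; on 'a' 0 → fail=0;  out ∅∪∅=∅
  n3('dda'): parent n2 fail=1; on 'a' 1 → fail=8;  out ∅∪∅=∅
  n7('dca'): parent n6 fail=10; on 'a' 10→0 → fail=0;  out {1}∪∅={1}
  n9('dab'): parent n8 fail=0; on 'b' 0 → fail=0;  out {2}∪∅={2}
  n4('ddab'): parent n3 fail=8; on 'b' 8 → fail=9;  out ∅∪{2}={2}
  n11('dabd'): parent n9 fail=0; on 'd' 0 → fail=1;  out {4}∪∅={4}
  n5('ddabd'): parent n4 fail=9; on 'd' 9 → fail=11;  out {0}∪{4}={0,4}

Text stream:
pos 0 'c': at 10  → match P3@[0:0]
pos 1 'a': at 0 (via fail)
pos 2 'a': at 0
pos 3 'd': at 1
pos 4 'a': at 8
pos 5 'b': at 9  → match P2@[3:5]
pos 6 'b': at 0 (via fail)
pos 7 'a': at 0
pos 8 'd': at 1
pos 9 'a': at 8
pos 10 'b': at 9  → match P2@[8:10]
pos 11 'd': at 11  → match P4@[8:11]
pos 12 'c': at 6 (via fail)  → match P3@[12:12]
pos 13 'b': at 0 (via fail)
pos 14 'd': at 1
pos 15 'a': at 8
pos 16 'b': at 9  → match P2@[14:16]
pos 17 'd': at 11  → match P4@[14:17]
pos 18 'd': at 2 (via fail)
pos 19 'd': at 2 (via fail)
pos 20 'c': at 6 (via fail)  → match P3@[20:20]
pos 21 'd': at 1 (via fail)
pos 22 'd': at 2
pos 23 'd': at 2 (via fail)
pos 24 'a': at 3
pos 25 'b': at 4  → match P2@[23:25]
pos 26 'd': at 5  → match P0@[22:26],P4@[23:26]
pos 27 'd': at 2 (via fail)

All matches (sorted): [[0,3],[5,2],[10,2],[11,4],[12,3],[16,2],[17,4],[20,3],[25,2],[26,0],[26,4]]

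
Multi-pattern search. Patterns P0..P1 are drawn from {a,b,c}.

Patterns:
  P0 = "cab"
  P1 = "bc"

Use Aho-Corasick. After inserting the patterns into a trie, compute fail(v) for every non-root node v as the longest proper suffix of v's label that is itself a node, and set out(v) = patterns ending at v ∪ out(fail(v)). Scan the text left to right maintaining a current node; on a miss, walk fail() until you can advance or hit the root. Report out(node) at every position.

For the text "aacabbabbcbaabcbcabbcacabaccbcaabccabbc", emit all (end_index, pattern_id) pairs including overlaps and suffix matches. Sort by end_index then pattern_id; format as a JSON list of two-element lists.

Construct AC machine:
Trie (insert patterns):
  0='ε' goto b→4 c→1
  1='c' goto a→2
  2='ca' goto b→3
  3='cab' goto ·  ←P0
  4='b' goto c→5
  5='bc' goto ·  ←P1

Failure links (BFS by depth):
  fail(1) 'c': from fail(0)=0 chase 'c': 0 ⇒ 0;  out=∅∪out(0)=∅
  fail(4) 'b': from fail(0)=0 chase 'b': 0 ⇒ 0;  out=∅∪out(0)=∅
  fail(2) 'ca': from fail(1)=0 chase 'a': 0 ⇒ 0;  out=∅∪out(0)=∅
  fail(5) 'bc': from fail(4)=0 chase 'c': 0 ⇒ 1;  out={1}∪out(1)={1}
  fail(3) 'cab': from fail(2)=0 chase 'b': 0 ⇒ 4;  out={0}∪out(4)={0}

Scan:
pos 0 'a': at 0
pos 1 'a': at 0
pos 2 'c': at 1
pos 3 'a': at 2
pos 4 'b': at 3  ** P0@[2:4]
pos 5 'b': at 4 ·f
pos 6 'a': at 0 ·f
pos 7 'b': at 4
pos 8 'b': at 4 ·f
pos 9 'c': at 5  ** P1@[8:9]
pos 10 'b': at 4 ·f
pos 11 'a': at 0 ·f
pos 12 'a': at 0
pos 13 'b': at 4
pos 14 'c': at 5  ** P1@[13:14]
pos 15 'b': at 4 ·f
pos 16 'c': at 5  ** P1@[15:16]
pos 17 'a': at 2 ·f
pos 18 'b': at 3  ** P0@[16:18]
pos 19 'b': at 4 ·f
pos 20 'c': at 5  ** P1@[19:20]
pos 21 'a': at 2 ·f
pos 22 'c': at 1 ·f
pos 23 'a': at 2
pos 24 'b': at 3  ** P0@[22:24]
pos 25 'a': at 0 ·f
pos 26 'c': at 1
pos 27 'c': at 1 ·f
pos 28 'b': at 4 ·f
pos 29 'c': at 5  ** P1@[28:29]
pos 30 'a': at 2 ·f
pos 31 'a': at 0 ·f
pos 32 'b': at 4
pos 33 'c': at 5  ** P1@[32:33]
pos 34 'c': at 1 ·f
pos 35 'a': at 2
pos 36 'b': at 3  ** P0@[34:36]
pos 37 'b': at 4 ·f
pos 38 'c': at 5  ** P1@[37:38]

All matches (sorted): [[4,0],[9,1],[14,1],[16,1],[18,0],[20,1],[24,0],[29,1],[33,1],[36,0],[38,1]]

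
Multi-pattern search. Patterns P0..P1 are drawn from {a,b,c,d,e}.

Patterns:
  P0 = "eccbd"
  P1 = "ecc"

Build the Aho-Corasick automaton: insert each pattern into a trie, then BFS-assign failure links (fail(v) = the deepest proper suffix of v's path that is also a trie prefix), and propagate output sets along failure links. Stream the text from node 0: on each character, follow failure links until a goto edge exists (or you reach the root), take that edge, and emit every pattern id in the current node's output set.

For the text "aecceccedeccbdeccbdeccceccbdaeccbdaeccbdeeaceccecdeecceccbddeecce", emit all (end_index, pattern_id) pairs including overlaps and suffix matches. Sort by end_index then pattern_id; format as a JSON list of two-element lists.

Build automaton:
Trie (insert patterns):
  n0 'ε': e→1
  n1 'e': c→2
  n2 'ec': c→3
  n3 'ecc': b→4  [P1 ends]
  n4 'eccb': d→5
  n5 'eccbd': ·  [P0 ends]

BFS fail/out derivation:
  n1('e'): parent n0 fail=0; on 'e' 0 → fail=0;  out ∅∪∅=∅
  n2('ec'): parent n1 fail=0; on 'c' 0 → fail=0;  out ∅∪∅=∅
  n3('ecc'): parent n2 fail=0; on 'c' 0 → fail=0;  out {1}∪∅={1}
  n4('eccb'): parent n3 fail=0; on 'b' 0 → fail=0;  out ∅∪∅=∅
  n5('eccbd'): parent n4 fail=0; on 'd' 0 → fail=0;  out {0}∪∅={0}

Text stream:
i=0 'a': node 0→0
i=1 'e': node 0→1
i=2 'c': node 1→2
i=3 'c': node 2→3  → match P1@[1:3]
i=4 'e': node 3→1 ·f
i=5 'c': node 1→2
i=6 'c': node 2→3  → match P1@[4:6]
i=7 'e': node 3→1 ·f
i=8 'd': node 1→0 ·f
i=9 'e': node 0→1
i=10 'c': node 1→2
i=11 'c': node 2→3  → match P1@[9:11]
i=12 'b': node 3→4
i=13 'd': node 4→5  → match P0@[9:13]
i=14 'e': node 5→1 ·f
i=15 'c': node 1→2
i=16 'c': node 2→3  → match P1@[14:16]
i=17 'b': node 3→4
i=18 'd': node 4→5  → match P0@[14:18]
i=19 'e': node 5→1 ·f
i=20 'c': node 1→2
i=21 'c': node 2→3  → match P1@[19:21]
i=22 'c': node 3→0 ·f
i=23 'e': node 0→1
i=24 'c': node 1→2
i=25 'c': node 2→3  → match P1@[23:25]
i=26 'b': node 3→4
i=27 'd': node 4→5  → match P0@[23:27]
i=28 'a': node 5→0 ·f
i=29 'e': node 0→1
i=30 'c': node 1→2
i=31 'c': node 2→3  → match P1@[29:31]
i=32 'b': node 3→4
i=33 'd': node 4→5  → match P0@[29:33]
i=34 'a': node 5→0 ·f
i=35 'e': node 0→1
i=36 'c': node 1→2
i=37 'c': node 2→3  → match P1@[35:37]
i=38 'b': node 3→4
i=39 'd': node 4→5  → match P0@[35:39]
i=40 'e': node 5→1 ·f
i=41 'e': node 1→1 ·f
i=42 'a': node 1→0 ·f
i=43 'c': node 0→0
i=44 'e': node 0→1
i=45 'c': node 1→2
i=46 'c': node 2→3  → match P1@[44:46]
i=47 'e': node 3→1 ·f
i=48 'c': node 1→2
i=49 'd': node 2→0 ·f
i=50 'e': node 0→1
i=51 'e': node 1→1 ·f
i=52 'c': node 1→2
i=53 'c': node 2→3  → match P1@[51:53]
i=54 'e': node 3→1 ·f
i=55 'c': node 1→2
i=56 'c': node 2→3  → match P1@[54:56]
i=57 'b': node 3→4
i=58 'd': node 4→5  → match P0@[54:58]
i=59 'd': node 5→0 ·f
i=60 'e': node 0→1
i=61 'e': node 1→1 ·f
i=62 'c': node 1→2
i=63 'c': node 2→3  → match P1@[61:63]
i=64 'e': node 3→1 ·f

Matches: [[3,1],[6,1],[11,1],[13,0],[16,1],[18,0],[21,1],[25,1],[27,0],[31,1],[33,0],[37,1],[39,0],[46,1],[53,1],[56,1],[58,0],[63,1]]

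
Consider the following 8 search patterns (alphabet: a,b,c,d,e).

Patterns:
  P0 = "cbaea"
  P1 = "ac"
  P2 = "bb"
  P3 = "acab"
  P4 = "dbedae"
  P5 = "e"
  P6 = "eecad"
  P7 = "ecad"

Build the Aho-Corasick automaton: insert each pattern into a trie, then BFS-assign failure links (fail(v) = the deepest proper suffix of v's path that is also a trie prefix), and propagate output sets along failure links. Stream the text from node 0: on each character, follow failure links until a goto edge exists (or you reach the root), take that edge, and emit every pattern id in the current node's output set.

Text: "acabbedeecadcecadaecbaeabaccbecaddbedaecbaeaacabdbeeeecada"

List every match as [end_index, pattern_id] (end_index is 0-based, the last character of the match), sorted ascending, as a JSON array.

Build:
Trie (insert patterns):
  n0 'ε': a→6 b→8 c→1 d→12 e→18
  n1 'c': b→2
  n2 'cb': a→3
  n3 'cba': e→4
  n4 'cbae': a→5
  n5 'cbaea': ·  [P0 ends]
  n6 'a': c→7
  n7 'ac': a→10  [P1 ends]
  n8 'b': b→9
  n9 'bb': ·  [P2 ends]
  n10 'aca': b→11
  n11 'acab': ·  [P3 ends]
  n12 'd': b→13
  n13 'db': e→14
  n14 'dbe': d→15
  n15 'dbed': a→16
  n16 'dbeda': e→17
  n17 'dbedae': ·  [P4 ends]
  n18 'e': c→23 e→19  [P5 ends]
  n19 'ee': c→20
  n20 'eec': a→21
  n21 'eeca': d→22
  n22 'eecad': ·  [P6 ends]
  n23 'ec': a→24
  n24 'eca': d→25
  n25 'ecad': ·  [P7 ends]

BFS fail/out derivation:
  n1('c'): parent n0 fail=0; on 'c' 0 → fail=0;  out ∅∪∅=∅
  n6('a'): parent n0 fail=0; on 'a' 0 → fail=0;  out ∅∪∅=∅
  n8('b'): parent n0 fail=0; on 'b' 0 → fail=0;  out ∅∪∅=∅
  n12('d'): parent n0 fail=0; on 'd' 0 → fail=0;  out ∅∪∅=∅
  n18('e'): parent n0 fail=0; on 'e' 0 → fail=0;  out {5}∪∅={5}
  n2('cb'): parent n1 fail=0; on 'b' 0 → fail=8;  out ∅∪∅=∅
  n7('ac'): parent n6 fail=0; on 'c' 0 → fail=1;  out {1}∪∅={1}
  n9('bb'): parent n8 fail=0; on 'b' 0 → fail=8;  out {2}∪∅={2}
  n13('db'): parent n12 fail=0; on 'b' 0 → fail=8;  out ∅∪∅=∅
  n19('ee'): parent n18 fail=0; on 'e' 0 → fail=18;  out ∅∪{5}={5}
  n23('ec'): parent n18 fail=0; on 'c' 0 → fail=1;  out ∅∪∅=∅
  n3('cba'): parent n2 fail=8; on 'a' 8→0 → fail=6;  out ∅∪∅=∅
  n10('aca'): parent n7 fail=1; on 'a' 1→0 → fail=6;  out ∅∪∅=∅
  n14('dbe'): parent n13 fail=8; on 'e' 8→0 → fail=18;  out ∅∪{5}={5}
  n20('eec'): parent n19 fail=18; on 'c' 18 → fail=23;  out ∅∪∅=∅
  n24('eca'): parent n23 fail=1; on 'a' 1→0 → fail=6;  out ∅∪∅=∅
  n4('cbae'): parent n3 fail=6; on 'e' 6→0 → fail=18;  out ∅∪{5}={5}
  n11('acab'): parent n10 fail=6; on 'b' 6→0 → fail=8;  out {3}∪∅={3}
  n15('dbed'): parent n14 fail=18; on 'd' 18→0 → fail=12;  out ∅∪∅=∅
  n21('eeca'): parent n20 fail=23; on 'a' 23 → fail=24;  out ∅∪∅=∅
  n25('ecad'): parent n24 fail=6; on 'd' 6→0 → fail=12;  out {7}∪∅={7}
  n5('cbaea'): parent n4 fail=18; on 'a' 18→0 → fail=6;  out {0}∪∅={0}
  n16('dbeda'): parent n15 fail=12; on 'a' 12→0 → fail=6;  out ∅∪∅=∅
  n22('eecad'): parent n21 fail=24; on 'd' 24 → fail=25;  out {6}∪{7}={6,7}
  n17('dbedae'): parent n16 fail=6; on 'e' 6→0 → fail=18;  out {4}∪{5}={4,5}

Text stream:
i=0 'a': node 0→6
i=1 'c': node 6→7  ** P1@[0:1]
i=2 'a': node 7→10
i=3 'b': node 10→11  ** P3@[0:3]
i=4 'b': node 11→9 (fail-walked)  ** P2@[3:4]
i=5 'e': node 9→18 (fail-walked)  ** P5@[5:5]
i=6 'd': node 18→12 (fail-walked)
i=7 'e': node 12→18 (fail-walked)  ** P5@[7:7]
i=8 'e': node 18→19  ** P5@[8:8]
i=9 'c': node 19→20
i=10 'a': node 20→21
i=11 'd': node 21→22  ** P6@[7:11],P7@[8:11]
i=12 'c': node 22→1 (fail-walked)
i=13 'e': node 1→18 (fail-walked)  ** P5@[13:13]
i=14 'c': node 18→23
i=15 'a': node 23→24
i=16 'd': node 24→25  ** P7@[13:16]
i=17 'a': node 25→6 (fail-walked)
i=18 'e': node 6→18 (fail-walked)  ** P5@[18:18]
i=19 'c': node 18→23
i=20 'b': node 23→2 (fail-walked)
i=21 'a': node 2→3
i=22 'e': node 3→4  ** P5@[22:22]
i=23 'a': node 4→5  ** P0@[19:23]
i=24 'b': node 5→8 (fail-walked)
i=25 'a': node 8→6 (fail-walked)
i=26 'c': node 6→7  ** P1@[25:26]
i=27 'c': node 7→1 (fail-walked)
i=28 'b': node 1→2
i=29 'e': node 2→18 (fail-walked)  ** P5@[29:29]
i=30 'c': node 18→23
i=31 'a': node 23→24
i=32 'd': node 24→25  ** P7@[29:32]
i=33 'd': node 25→12 (fail-walked)
i=34 'b': node 12→13
i=35 'e': node 13→14  ** P5@[35:35]
i=36 'd': node 14→15
i=37 'a': node 15→16
i=38 'e': node 16→17  ** P4@[33:38],P5@[38:38]
i=39 'c': node 17→23 (fail-walked)
i=40 'b': node 23→2 (fail-walked)
i=41 'a': node 2→3
i=42 'e': node 3→4  ** P5@[42:42]
i=43 'a': node 4→5  ** P0@[39:43]
i=44 'a': node 5→6 (fail-walked)
i=45 'c': node 6→7  ** P1@[44:45]
i=46 'a': node 7→10
i=47 'b': node 10→11  ** P3@[44:47]
i=48 'd': node 11→12 (fail-walked)
i=49 'b': node 12→13
i=50 'e': node 13→14  ** P5@[50:50]
i=51 'e': node 14→19 (fail-walked)  ** P5@[51:51]
i=52 'e': node 19→19 (fail-walked)  ** P5@[52:52]
i=53 'e': node 19→19 (fail-walked)  ** P5@[53:53]
i=54 'c': node 19→20
i=55 'a': node 20→21
i=56 'd': node 21→22  ** P6@[52:56],P7@[53:56]
i=57 'a': node 22→6 (fail-walked)

Matches: [[1,1],[3,3],[4,2],[5,5],[7,5],[8,5],[11,6],[11,7],[13,5],[16,7],[18,5],[22,5],[23,0],[26,1],[29,5],[32,7],[35,5],[38,4],[38,5],[42,5],[43,0],[45,1],[47,3],[50,5],[51,5],[52,5],[53,5],[56,6],[56,7]]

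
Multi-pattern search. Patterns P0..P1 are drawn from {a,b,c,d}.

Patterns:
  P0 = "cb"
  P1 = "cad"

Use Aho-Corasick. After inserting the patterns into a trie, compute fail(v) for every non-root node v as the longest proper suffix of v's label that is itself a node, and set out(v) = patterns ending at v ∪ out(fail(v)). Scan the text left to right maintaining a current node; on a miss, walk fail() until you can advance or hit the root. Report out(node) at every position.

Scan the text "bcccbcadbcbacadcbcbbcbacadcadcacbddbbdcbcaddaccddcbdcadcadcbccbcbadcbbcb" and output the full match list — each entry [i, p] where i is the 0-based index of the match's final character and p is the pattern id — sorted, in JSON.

Build:
Trie nodes:
  n0 'ε': c→1
  n1 'c': a→3 b→2
  n2 'cb': ·  ←P0
  n3 'ca': d→4
  n4 'cad': ·  ←P1

Failure links (BFS by depth):
  fail(1) 'c': from fail(0)=0 chase 'c': 0 ⇒ 0;  out=∅∪out(0)=∅
  fail(2) 'cb': from fail(1)=0 chase 'b': 0 ⇒ 0;  out={0}∪out(0)={0}
  fail(3) 'ca': from fail(1)=0 chase 'a': 0 ⇒ 0;  out=∅∪out(0)=∅
  fail(4) 'cad': from fail(3)=0 chase 'd': 0 ⇒ 0;  out={1}∪out(0)={1}

Run:
pos 0 'b': at 0
pos 1 'c': at 1
pos 2 'c': at 1 (via fail)
pos 3 'c': at 1 (via fail)
pos 4 'b': at 2  emit P0@[3:4]
pos 5 'c': at 1 (via fail)
pos 6 'a': at 3
pos 7 'd': at 4  emit P1@[5:7]
pos 8 'b': at 0 (via fail)
pos 9 'c': at 1
pos 10 'b': at 2  emit P0@[9:10]
pos 11 'a': at 0 (via fail)
pos 12 'c': at 1
pos 13 'a': at 3
pos 14 'd': at 4  emit P1@[12:14]
pos 15 'c': at 1 (via fail)
pos 16 'b': at 2  emit P0@[15:16]
pos 17 'c': at 1 (via fail)
pos 18 'b': at 2  emit P0@[17:18]
pos 19 'b': at 0 (via fail)
pos 20 'c': at 1
pos 21 'b': at 2  emit P0@[20:21]
pos 22 'a': at 0 (via fail)
pos 23 'c': at 1
pos 24 'a': at 3
pos 25 'd': at 4  emit P1@[23:25]
pos 26 'c': at 1 (via fail)
pos 27 'a': at 3
pos 28 'd': at 4  emit P1@[26:28]
pos 29 'c': at 1 (via fail)
pos 30 'a': at 3
pos 31 'c': at 1 (via fail)
pos 32 'b': at 2  emit P0@[31:32]
pos 33 'd': at 0 (via fail)
pos 34 'd': at 0
pos 35 'b': at 0
pos 36 'b': at 0
pos 37 'd': at 0
pos 38 'c': at 1
pos 39 'b': at 2  emit P0@[38:39]
pos 40 'c': at 1 (via fail)
pos 41 'a': at 3
pos 42 'd': at 4  emit P1@[40:42]
pos 43 'd': at 0 (via fail)
pos 44 'a': at 0
pos 45 'c': at 1
pos 46 'c': at 1 (via fail)
pos 47 'd': at 0 (via fail)
pos 48 'd': at 0
pos 49 'c': at 1
pos 50 'b': at 2  emit P0@[49:50]
pos 51 'd': at 0 (via fail)
pos 52 'c': at 1
pos 53 'a': at 3
pos 54 'd': at 4  emit P1@[52:54]
pos 55 'c': at 1 (via fail)
pos 56 'a': at 3
pos 57 'd': at 4  emit P1@[55:57]
pos 58 'c': at 1 (via fail)
pos 59 'b': at 2  emit P0@[58:59]
pos 60 'c': at 1 (via fail)
pos 61 'c': at 1 (via fail)
pos 62 'b': at 2  emit P0@[61:62]
pos 63 'c': at 1 (via fail)
pos 64 'b': at 2  emit P0@[63:64]
pos 65 'a': at 0 (via fail)
pos 66 'd': at 0
pos 67 'c': at 1
pos 68 'b': at 2  emit P0@[67:68]
pos 69 'b': at 0 (via fail)
pos 70 'c': at 1
pos 71 'b': at 2  emit P0@[70:71]

Matches: [[4,0],[7,1],[10,0],[14,1],[16,0],[18,0],[21,0],[25,1],[28,1],[32,0],[39,0],[42,1],[50,0],[54,1],[57,1],[59,0],[62,0],[64,0],[68,0],[71,0]]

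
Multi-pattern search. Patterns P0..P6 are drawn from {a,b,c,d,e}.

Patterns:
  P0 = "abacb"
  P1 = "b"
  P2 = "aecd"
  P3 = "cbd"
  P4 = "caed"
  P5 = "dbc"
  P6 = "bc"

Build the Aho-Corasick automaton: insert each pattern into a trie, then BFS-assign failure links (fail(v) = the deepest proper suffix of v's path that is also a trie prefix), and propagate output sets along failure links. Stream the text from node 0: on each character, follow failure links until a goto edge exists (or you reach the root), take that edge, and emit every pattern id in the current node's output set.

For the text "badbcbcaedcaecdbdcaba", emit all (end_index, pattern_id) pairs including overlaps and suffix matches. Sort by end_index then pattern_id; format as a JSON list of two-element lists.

Build automaton:
Trie (insert patterns):
  0='ε' goto a→1 b→6 c→10 d→16
  1='a' goto b→2 e→7
  2='ab' goto a→3
  3='aba' goto c→4
  4='abac' goto b→5
  5='abacb' goto ·  ←P0
  6='b' goto c→19  ←P1
  7='ae' goto c→8
  8='aec' goto d→9
  9='aecd' goto ·  ←P2
  10='c' goto a→13 b→11
  11='cb' goto d→12
  12='cbd' goto ·  ←P3
  13='ca' goto e→14
  14='cae' goto d→15
  15='caed' goto ·  ←P4
  16='d' goto b→17
  17='db' goto c→18
  18='dbc' goto ·  ←P5
  19='bc' goto ·  ←P6

Failure links (BFS by depth):
  n1('a'): parent n0 fail=0; on 'a' 0 → fail=0;  out ∅∪∅=∅
  n6('b'): parent n0 fail=0; on 'b' 0 → fail=0;  out {1}∪∅={1}
  n10('c'): parent n0 fail=0; on 'c' 0 → fail=0;  out ∅∪∅=∅
  n16('d'): parent n0 fail=0; on 'd' 0 → fail=0;  out ∅∪∅=∅
  n2('ab'): parent n1 fail=0; on 'b' 0 → fail=6;  out ∅∪{1}={1}
  n7('ae'): parent n1 fail=0; on 'e' 0 → fail=0;  out ∅∪∅=∅
  n11('cb'): parent n10 fail=0; on 'b' 0 → fail=6;  out ∅∪{1}={1}
  n13('ca'): parent n10 fail=0; on 'a' 0 → fail=1;  out ∅∪∅=∅
  n17('db'): parent n16 fail=0; on 'b' 0 → fail=6;  out ∅∪{1}={1}
  n19('bc'): parent n6 fail=0; on 'c' 0 → fail=10;  out {6}∪∅={6}
  n3('aba'): parent n2 fail=6; on 'a' 6→0 → fail=1;  out ∅∪∅=∅
  n8('aec'): parent n7 fail=0; on 'c' 0 → fail=10;  out ∅∪∅=∅
  n12('cbd'): parent n11 fail=6; on 'd' 6→0 → fail=16;  out {3}∪∅={3}
  n14('cae'): parent n13 fail=1; on 'e' 1 → fail=7;  out ∅∪∅=∅
  n18('dbc'): parent n17 fail=6; on 'c' 6 → fail=19;  out {5}∪{6}={5,6}
  n4('abac'): parent n3 fail=1; on 'c' 1→0 → fail=10;  out ∅∪∅=∅
  n9('aecd'): parent n8 fail=10; on 'd' 10→0 → fail=16;  out {2}∪∅={2}
  n15('caed'): parent n14 fail=7; on 'd' 7→0 → fail=16;  out {4}∪∅={4}
  n5('abacb'): parent n4 fail=10; on 'b' 10 → fail=11;  out {0}∪{1}={0,1}

Text stream:
i=0 'b': node 0→6  emit P1@[0:0]
i=1 'a': node 6→1 (via fail)
i=2 'd': node 1→16 (via fail)
i=3 'b': node 16→17  emit P1@[3:3]
i=4 'c': node 17→18  emit P5@[2:4],P6@[3:4]
i=5 'b': node 18→11 (via fail)  emit P1@[5:5]
i=6 'c': node 11→19 (via fail)  emit P6@[5:6]
i=7 'a': node 19→13 (via fail)
i=8 'e': node 13→14
i=9 'd': node 14→15  emit P4@[6:9]
i=10 'c': node 15→10 (via fail)
i=11 'a': node 10→13
i=12 'e': node 13→14
i=13 'c': node 14→8 (via fail)
i=14 'd': node 8→9  emit P2@[11:14]
i=15 'b': node 9→17 (via fail)  emit P1@[15:15]
i=16 'd': node 17→16 (via fail)
i=17 'c': node 16→10 (via fail)
i=18 'a': node 10→13
i=19 'b': node 13→2 (via fail)  emit P1@[19:19]
i=20 'a': node 2→3

Matches: [[0,1],[3,1],[4,5],[4,6],[5,1],[6,6],[9,4],[14,2],[15,1],[19,1]]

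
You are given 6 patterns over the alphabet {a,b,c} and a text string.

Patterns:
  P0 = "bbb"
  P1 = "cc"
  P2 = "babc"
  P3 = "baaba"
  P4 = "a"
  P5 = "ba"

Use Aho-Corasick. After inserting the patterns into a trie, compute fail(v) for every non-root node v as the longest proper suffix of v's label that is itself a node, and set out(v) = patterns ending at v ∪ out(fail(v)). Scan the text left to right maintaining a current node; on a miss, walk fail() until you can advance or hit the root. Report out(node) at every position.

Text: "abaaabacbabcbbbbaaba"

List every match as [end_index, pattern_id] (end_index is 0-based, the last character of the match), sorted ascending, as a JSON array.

Construct AC machine:
Trie nodes:
  n0 'ε': a→12 b→1 c→4
  n1 'b': a→6 b→2
  n2 'bb': b→3
  n3 'bbb': ·  [P0 ends]
  n4 'c': c→5
  n5 'cc': ·  [P1 ends]
  n6 'ba': a→9 b→7  [P5 ends]
  n7 'bab': c→8
  n8 'babc': ·  [P2 ends]
  n9 'baa': b→10
  n10 'baab': a→11
  n11 'baaba': ·  [P3 ends]
  n12 'a': ·  [P4 ends]

BFS fail/out derivation:
  fail(1) 'b': from fail(0)=0 chase 'b': 0 ⇒ 0;  out=∅∪out(0)=∅
  fail(4) 'c': from fail(0)=0 chase 'c': 0 ⇒ 0;  out=∅∪out(0)=∅
  fail(12) 'a': from fail(0)=0 chase 'a': 0 ⇒ 0;  out={4}∪out(0)={4}
  fail(2) 'bb': from fail(1)=0 chase 'b': 0 ⇒ 1;  out=∅∪out(1)=∅
  fail(5) 'cc': from fail(4)=0 chase 'c': 0 ⇒ 4;  out={1}∪out(4)={1}
  fail(6) 'ba': from fail(1)=0 chase 'a': 0 ⇒ 12;  out={5}∪out(12)={4,5}
  fail(3) 'bbb': from fail(2)=1 chase 'b': 1 ⇒ 2;  out={0}∪out(2)={0}
  fail(7) 'bab': from fail(6)=12 chase 'b': 12→0 ⇒ 1;  out=∅∪out(1)=∅
  fail(9) 'baa': from fail(6)=12 chase 'a': 12→0 ⇒ 12;  out=∅∪out(12)={4}
  fail(8) 'babc': from fail(7)=1 chase 'c': 1→0 ⇒ 4;  out={2}∪out(4)={2}
  fail(10) 'baab': from fail(9)=12 chase 'b': 12→0 ⇒ 1;  out=∅∪out(1)=∅
  fail(11) 'baaba': from fail(10)=1 chase 'a': 1 ⇒ 6;  out={3}∪out(6)={3,4,5}

Scan:
pos 0 'a': at 12  ** P4@[0:0]
pos 1 'b': at 1 ·f
pos 2 'a': at 6  ** P4@[2:2],P5@[1:2]
pos 3 'a': at 9  ** P4@[3:3]
pos 4 'a': at 12 ·f  ** P4@[4:4]
pos 5 'b': at 1 ·f
pos 6 'a': at 6  ** P4@[6:6],P5@[5:6]
pos 7 'c': at 4 ·f
pos 8 'b': at 1 ·f
pos 9 'a': at 6  ** P4@[9:9],P5@[8:9]
pos 10 'b': at 7
pos 11 'c': at 8  ** P2@[8:11]
pos 12 'b': at 1 ·f
pos 13 'b': at 2
pos 14 'b': at 3  ** P0@[12:14]
pos 15 'b': at 3 ·f  ** P0@[13:15]
pos 16 'a': at 6 ·f  ** P4@[16:16],P5@[15:16]
pos 17 'a': at 9  ** P4@[17:17]
pos 18 'b': at 10
pos 19 'a': at 11  ** P3@[15:19],P4@[19:19],P5@[18:19]

Result: [[0,4],[2,4],[2,5],[3,4],[4,4],[6,4],[6,5],[9,4],[9,5],[11,2],[14,0],[15,0],[16,4],[16,5],[17,4],[19,3],[19,4],[19,5]]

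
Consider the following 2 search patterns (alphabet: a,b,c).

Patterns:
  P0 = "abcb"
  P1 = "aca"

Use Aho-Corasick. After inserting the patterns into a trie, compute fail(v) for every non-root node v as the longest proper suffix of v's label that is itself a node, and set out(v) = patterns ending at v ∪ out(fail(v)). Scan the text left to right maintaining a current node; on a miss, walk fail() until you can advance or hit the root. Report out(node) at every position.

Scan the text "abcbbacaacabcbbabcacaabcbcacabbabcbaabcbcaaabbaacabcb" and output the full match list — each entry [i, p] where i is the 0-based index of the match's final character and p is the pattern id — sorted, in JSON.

Construct AC machine:
Trie (insert patterns):
  0='ε' goto a→1
  1='a' goto b→2 c→5
  2='ab' goto c→3
  3='abc' goto b→4
  4='abcb' goto ·  [P0 ends]
  5='ac' goto a→6
  6='aca' goto ·  [P1 ends]

BFS fail/out derivation:
  fail(1) 'a': from fail(0)=0 chase 'a': 0 ⇒ 0;  out=∅∪out(0)=∅
  fail(2) 'ab': from fail(1)=0 chase 'b': 0 ⇒ 0;  out=∅∪out(0)=∅
  fail(5) 'ac': from fail(1)=0 chase 'c': 0 ⇒ 0;  out=∅∪out(0)=∅
  fail(3) 'abc': from fail(2)=0 chase 'c': 0 ⇒ 0;  out=∅∪out(0)=∅
  fail(6) 'aca': from fail(5)=0 chase 'a': 0 ⇒ 1;  out={1}∪out(1)={1}
  fail(4) 'abcb': from fail(3)=0 chase 'b': 0 ⇒ 0;  out={0}∪out(0)={0}

Scan:
[0] read 'a'  n0⇒n1
[1] read 'b'  n1⇒n2
[2] read 'c'  n2⇒n3
[3] read 'b'  n3⇒n4  ** P0@[0:3]
[4] read 'b'  n4⇒n0 ·f
[5] read 'a'  n0⇒n1
[6] read 'c'  n1⇒n5
[7] read 'a'  n5⇒n6  ** P1@[5:7]
[8] read 'a'  n6⇒n1 ·f
[9] read 'c'  n1⇒n5
[10] read 'a'  n5⇒n6  ** P1@[8:10]
[11] read 'b'  n6⇒n2 ·f
[12] read 'c'  n2⇒n3
[13] read 'b'  n3⇒n4  ** P0@[10:13]
[14] read 'b'  n4⇒n0 ·f
[15] read 'a'  n0⇒n1
[16] read 'b'  n1⇒n2
[17] read 'c'  n2⇒n3
[18] read 'a'  n3⇒n1 ·f
[19] read 'c'  n1⇒n5
[20] read 'a'  n5⇒n6  ** P1@[18:20]
[21] read 'a'  n6⇒n1 ·f
[22] read 'b'  n1⇒n2
[23] read 'c'  n2⇒n3
[24] read 'b'  n3⇒n4  ** P0@[21:24]
[25] read 'c'  n4⇒n0 ·f
[26] read 'a'  n0⇒n1
[27] read 'c'  n1⇒n5
[28] read 'a'  n5⇒n6  ** P1@[26:28]
[29] read 'b'  n6⇒n2 ·f
[30] read 'b'  n2⇒n0 ·f
[31] read 'a'  n0⇒n1
[32] read 'b'  n1⇒n2
[33] read 'c'  n2⇒n3
[34] read 'b'  n3⇒n4  ** P0@[31:34]
[35] read 'a'  n4⇒n1 ·f
[36] read 'a'  n1⇒n1 ·f
[37] read 'b'  n1⇒n2
[38] read 'c'  n2⇒n3
[39] read 'b'  n3⇒n4  ** P0@[36:39]
[40] read 'c'  n4⇒n0 ·f
[41] read 'a'  n0⇒n1
[42] read 'a'  n1⇒n1 ·f
[43] read 'a'  n1⇒n1 ·f
[44] read 'b'  n1⇒n2
[45] read 'b'  n2⇒n0 ·f
[46] read 'a'  n0⇒n1
[47] read 'a'  n1⇒n1 ·f
[48] read 'c'  n1⇒n5
[49] read 'a'  n5⇒n6  ** P1@[47:49]
[50] read 'b'  n6⇒n2 ·f
[51] read 'c'  n2⇒n3
[52] read 'b'  n3⇒n4  ** P0@[49:52]

All matches (sorted): [[3,0],[7,1],[10,1],[13,0],[20,1],[24,0],[28,1],[34,0],[39,0],[49,1],[52,0]]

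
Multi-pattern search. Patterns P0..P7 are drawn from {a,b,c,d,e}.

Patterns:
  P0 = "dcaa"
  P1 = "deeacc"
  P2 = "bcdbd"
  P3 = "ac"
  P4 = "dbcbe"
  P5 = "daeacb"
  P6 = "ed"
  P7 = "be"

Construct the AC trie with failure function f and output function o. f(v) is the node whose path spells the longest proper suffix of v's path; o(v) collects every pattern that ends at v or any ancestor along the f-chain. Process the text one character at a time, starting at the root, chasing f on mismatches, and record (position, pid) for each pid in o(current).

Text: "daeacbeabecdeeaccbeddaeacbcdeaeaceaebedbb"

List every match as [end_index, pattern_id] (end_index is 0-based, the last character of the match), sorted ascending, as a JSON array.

Construct AC machine:
Trie nodes:
  0='ε' goto a→15 b→10 d→1 e→26
  1='d' goto a→21 b→17 c→2 e→5
  2='dc' goto a→3
  3='dca' goto a→4
  4='dcaa' goto ·  ←P0
  5='de' goto e→6
  6='dee' goto a→7
  7='deea' goto c→8
  8='deeac' goto c→9
  9='deeacc' goto ·  ←P1
  10='b' goto c→11 e→28
  11='bc' goto d→12
  12='bcd' goto b→13
  13='bcdb' goto d→14
  14='bcdbd' goto ·  ←P2
  15='a' goto c→16
  16='ac' goto ·  ←P3
  17='db' goto c→18
  18='dbc' goto b→19
  19='dbcb' goto e→20
  20='dbcbe' goto ·  ←P4
  21='da' goto e→22
  22='dae' goto a→23
  23='daea' goto c→24
  24='daeac' goto b→25
  25='daeacb' goto ·  ←P5
  26='e' goto d→27
  27='ed' goto ·  ←P6
  28='be' goto ·  ←P7

Failure links (BFS by depth):
  n1('d'): parent n0 fail=0; on 'd' 0 → fail=0;  out ∅∪∅=∅
  n10('b'): parent n0 fail=0; on 'b' 0 → fail=0;  out ∅∪∅=∅
  n15('a'): parent n0 fail=0; on 'a' 0 → fail=0;  out ∅∪∅=∅
  n26('e'): parent n0 fail=0; on 'e' 0 → fail=0;  out ∅∪∅=∅
  n2('dc'): parent n1 fail=0; on 'c' 0 → fail=0;  out ∅∪∅=∅
  n5('de'): parent n1 fail=0; on 'e' 0 → fail=26;  out ∅∪∅=∅
  n11('bc'): parent n10 fail=0; on 'c' 0 → fail=0;  out ∅∪∅=∅
  n16('ac'): parent n15 fail=0; on 'c' 0 → fail=0;  out {3}∪∅={3}
  n17('db'): parent n1 fail=0; on 'b' 0 → fail=10;  out ∅∪∅=∅
  n21('da'): parent n1 fail=0; on 'a' 0 → fail=15;  out ∅∪∅=∅
  n27('ed'): parent n26 fail=0; on 'd' 0 → fail=1;  out {6}∪∅={6}
  n28('be'): parent n10 fail=0; on 'e' 0 → fail=26;  out {7}∪∅={7}
  n3('dca'): parent n2 fail=0; on 'a' 0 → fail=15;  out ∅∪∅=∅
  n6('dee'): parent n5 fail=26; on 'e' 26→0 → fail=26;  out ∅∪∅=∅
  n12('bcd'): parent n11 fail=0; on 'd' 0 → fail=1;  out ∅∪∅=∅
  n18('dbc'): parent n17 fail=10; on 'c' 10 → fail=11;  out ∅∪∅=∅
  n22('dae'): parent n21 fail=15; on 'e' 15→0 → fail=26;  out ∅∪∅=∅
  n4('dcaa'): parent n3 fail=15; on 'a' 15→0 → fail=15;  out {0}∪∅={0}
  n7('deea'): parent n6 fail=26; on 'a' 26→0 → fail=15;  out ∅∪∅=∅
  n13('bcdb'): parent n12 fail=1; on 'b' 1 → fail=17;  out ∅∪∅=∅
  n19('dbcb'): parent n18 fail=11; on 'b' 11→0 → fail=10;  out ∅∪∅=∅
  n23('daea'): parent n22 fail=26; on 'a' 26→0 → fail=15;  out ∅∪∅=∅
  n8('deeac'): parent n7 fail=15; on 'c' 15 → fail=16;  out ∅∪{3}={3}
  n14('bcdbd'): parent n13 fail=17; on 'd' 17→10→0 → fail=1;  out {2}∪∅={2}
  n20('dbcbe'): parent n19 fail=10; on 'e' 10 → fail=28;  out {4}∪{7}={4,7}
  n24('daeac'): parent n23 fail=15; on 'c' 15 → fail=16;  out ∅∪{3}={3}
  n9('deeacc'): parent n8 fail=16; on 'c' 16→0 → fail=0;  out {1}∪∅={1}
  n25('daeacb'): parent n24 fail=16; on 'b' 16→0 → fail=10;  out {5}∪∅={5}

Run:
[0] read 'd'  n0⇒n1
[1] read 'a'  n1⇒n21
[2] read 'e'  n21⇒n22
[3] read 'a'  n22⇒n23
[4] read 'c'  n23⇒n24  emit P3@[3:4]
[5] read 'b'  n24⇒n25  emit P5@[0:5]
[6] read 'e'  n25⇒n28 (via fail)  emit P7@[5:6]
[7] read 'a'  n28⇒n15 (via fail)
[8] read 'b'  n15⇒n10 (via fail)
[9] read 'e'  n10⇒n28  emit P7@[8:9]
[10] read 'c'  n28⇒n0 (via fail)
[11] read 'd'  n0⇒n1
[12] read 'e'  n1⇒n5
[13] read 'e'  n5⇒n6
[14] read 'a'  n6⇒n7
[15] read 'c'  n7⇒n8  emit P3@[14:15]
[16] read 'c'  n8⇒n9  emit P1@[11:16]
[17] read 'b'  n9⇒n10 (via fail)
[18] read 'e'  n10⇒n28  emit P7@[17:18]
[19] read 'd'  n28⇒n27 (via fail)  emit P6@[18:19]
[20] read 'd'  n27⇒n1 (via fail)
[21] read 'a'  n1⇒n21
[22] read 'e'  n21⇒n22
[23] read 'a'  n22⇒n23
[24] read 'c'  n23⇒n24  emit P3@[23:24]
[25] read 'b'  n24⇒n25  emit P5@[20:25]
[26] read 'c'  n25⇒n11 (via fail)
[27] read 'd'  n11⇒n12
[28] read 'e'  n12⇒n5 (via fail)
[29] read 'a'  n5⇒n15 (via fail)
[30] read 'e'  n15⇒n26 (via fail)
[31] read 'a'  n26⇒n15 (via fail)
[32] read 'c'  n15⇒n16  emit P3@[31:32]
[33] read 'e'  n16⇒n26 (via fail)
[34] read 'a'  n26⇒n15 (via fail)
[35] read 'e'  n15⇒n26 (via fail)
[36] read 'b'  n26⇒n10 (via fail)
[37] read 'e'  n10⇒n28  emit P7@[36:37]
[38] read 'd'  n28⇒n27 (via fail)  emit P6@[37:38]
[39] read 'b'  n27⇒n17 (via fail)
[40] read 'b'  n17⇒n10 (via fail)

Matches: [[4,3],[5,5],[6,7],[9,7],[15,3],[16,1],[18,7],[19,6],[24,3],[25,5],[32,3],[37,7],[38,6]]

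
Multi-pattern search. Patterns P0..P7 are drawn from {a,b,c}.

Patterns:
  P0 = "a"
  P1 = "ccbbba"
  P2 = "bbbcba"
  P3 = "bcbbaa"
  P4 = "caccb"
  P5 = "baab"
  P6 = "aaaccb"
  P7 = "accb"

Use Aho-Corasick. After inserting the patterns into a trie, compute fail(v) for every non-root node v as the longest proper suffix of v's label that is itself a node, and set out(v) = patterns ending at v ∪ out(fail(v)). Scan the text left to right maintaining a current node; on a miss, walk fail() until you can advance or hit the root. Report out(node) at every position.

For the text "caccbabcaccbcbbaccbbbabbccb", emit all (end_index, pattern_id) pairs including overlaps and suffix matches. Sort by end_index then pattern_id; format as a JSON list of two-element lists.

Build automaton:
Trie (insert patterns):
  0='ε' goto a→1 b→8 c→2
  1='a' goto a→26 c→31  ←P0
  2='c' goto a→19 c→3
  3='cc' goto b→4
  4='ccb' goto b→5
  5='ccbb' goto b→6
  6='ccbbb' goto a→7
  7='ccbbba' goto ·  ←P1
  8='b' goto a→23 b→9 c→14
  9='bb' goto b→10
  10='bbb' goto c→11
  11='bbbc' goto b→12
  12='bbbcb' goto a→13
  13='bbbcba' goto ·  ←P2
  14='bc' goto b→15
  15='bcb' goto b→16
  16='bcbb' goto a→17
  17='bcbba' goto a→18
  18='bcbbaa' goto ·  ←P3
  19='ca' goto c→20
  20='cac' goto c→21
  21='cacc' goto b→22
  22='caccb' goto ·  ←P4
  23='ba' goto a→24
  24='baa' goto b→25
  25='baab' goto ·  ←P5
  26='aa' goto a→27
  27='aaa' goto c→28
  28='aaac' goto c→29
  29='aaacc' goto b→30
  30='aaaccb' goto ·  ←P6
  31='ac' goto c→32
  32='acc' goto b→33
  33='accb' goto ·  ←P7

Failure links (BFS by depth):
  n1('a'): parent n0 fail=0; on 'a' 0 → fail=0;  out {0}∪∅={0}
  n2('c'): parent n0 fail=0; on 'c' 0 → fail=0;  out ∅∪∅=∅
  n8('b'): parent n0 fail=0; on 'b' 0 → fail=0;  out ∅∪∅=∅
  n3('cc'): parent n2 fail=0; on 'c' 0 → fail=2;  out ∅∪∅=∅
  n9('bb'): parent n8 fail=0; on 'b' 0 → fail=8;  out ∅∪∅=∅
  n14('bc'): parent n8 fail=0; on 'c' 0 → fail=2;  out ∅∪∅=∅
  n19('ca'): parent n2 fail=0; on 'a' 0 → fail=1;  out ∅∪{0}={0}
  n23('ba'): parent n8 fail=0; on 'a' 0 → fail=1;  out ∅∪{0}={0}
  n26('aa'): parent n1 fail=0; on 'a' 0 → fail=1;  out ∅∪{0}={0}
  n31('ac'): parent n1 fail=0; on 'c' 0 → fail=2;  out ∅∪∅=∅
  n4('ccb'): parent n3 fail=2; on 'b' 2→0 → fail=8;  out ∅∪∅=∅
  n10('bbb'): parent n9 fail=8; on 'b' 8 → fail=9;  out ∅∪∅=∅
  n15('bcb'): parent n14 fail=2; on 'b' 2→0 → fail=8;  out ∅∪∅=∅
  n20('cac'): parent n19 fail=1; on 'c' 1 → fail=31;  out ∅∪∅=∅
  n24('baa'): parent n23 fail=1; on 'a' 1 → fail=26;  out ∅∪{0}={0}
  n27('aaa'): parent n26 fail=1; on 'a' 1 → fail=26;  out ∅∪{0}={0}
  n32('acc'): parent n31 fail=2; on 'c' 2 → fail=3;  out ∅∪∅=∅
  n5('ccbb'): parent n4 fail=8; on 'b' 8 → fail=9;  out ∅∪∅=∅
  n11('bbbc'): parent n10 fail=9; on 'c' 9→8 → fail=14;  out ∅∪∅=∅
  n16('bcbb'): parent n15 fail=8; on 'b' 8 → fail=9;  out ∅∪∅=∅
  n21('cacc'): parent n20 fail=31; on 'c' 31 → fail=32;  out ∅∪∅=∅
  n25('baab'): parent n24 fail=26; on 'b' 26→1→0 → fail=8;  out {5}∪∅={5}
  n28('aaac'): parent n27 fail=26; on 'c' 26→1 → fail=31;  out ∅∪∅=∅
  n33('accb'): parent n32 fail=3; on 'b' 3 → fail=4;  out {7}∪∅={7}
  n6('ccbbb'): parent n5 fail=9; on 'b' 9 → fail=10;  out ∅∪∅=∅
  n12('bbbcb'): parent n11 fail=14; on 'b' 14 → fail=15;  out ∅∪∅=∅
  n17('bcbba'): parent n16 fail=9; on 'a' 9→8 → fail=23;  out ∅∪{0}={0}
  n22('caccb'): parent n21 fail=32; on 'b' 32 → fail=33;  out {4}∪{7}={4,7}
  n29('aaacc'): parent n28 fail=31; on 'c' 31 → fail=32;  out ∅∪∅=∅
  n7('ccbbba'): parent n6 fail=10; on 'a' 10→9→8 → fail=23;  out {1}∪{0}={0,1}
  n13('bbbcba'): parent n12 fail=15; on 'a' 15→8 → fail=23;  out {2}∪{0}={0,2}
  n18('bcbbaa'): parent n17 fail=23; on 'a' 23 → fail=24;  out {3}∪{0}={0,3}
  n30('aaaccb'): parent n29 fail=32; on 'b' 32 → fail=33;  out {6}∪{7}={6,7}

Scan:
i=0 'c': node 0→2
i=1 'a': node 2→19  emit P0@[1:1]
i=2 'c': node 19→20
i=3 'c': node 20→21
i=4 'b': node 21→22  emit P4@[0:4],P7@[1:4]
i=5 'a': node 22→23 (via fail)  emit P0@[5:5]
i=6 'b': node 23→8 (via fail)
i=7 'c': node 8→14
i=8 'a': node 14→19 (via fail)  emit P0@[8:8]
i=9 'c': node 19→20
i=10 'c': node 20→21
i=11 'b': node 21→22  emit P4@[7:11],P7@[8:11]
i=12 'c': node 22→14 (via fail)
i=13 'b': node 14→15
i=14 'b': node 15→16
i=15 'a': node 16→17  emit P0@[15:15]
i=16 'c': node 17→31 (via fail)
i=17 'c': node 31→32
i=18 'b': node 32→33  emit P7@[15:18]
i=19 'b': node 33→5 (via fail)
i=20 'b': node 5→6
i=21 'a': node 6→7  emit P0@[21:21],P1@[16:21]
i=22 'b': node 7→8 (via fail)
i=23 'b': node 8→9
i=24 'c': node 9→14 (via fail)
i=25 'c': node 14→3 (via fail)
i=26 'b': node 3→4

All matches (sorted): [[1,0],[4,4],[4,7],[5,0],[8,0],[11,4],[11,7],[15,0],[18,7],[21,0],[21,1]]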